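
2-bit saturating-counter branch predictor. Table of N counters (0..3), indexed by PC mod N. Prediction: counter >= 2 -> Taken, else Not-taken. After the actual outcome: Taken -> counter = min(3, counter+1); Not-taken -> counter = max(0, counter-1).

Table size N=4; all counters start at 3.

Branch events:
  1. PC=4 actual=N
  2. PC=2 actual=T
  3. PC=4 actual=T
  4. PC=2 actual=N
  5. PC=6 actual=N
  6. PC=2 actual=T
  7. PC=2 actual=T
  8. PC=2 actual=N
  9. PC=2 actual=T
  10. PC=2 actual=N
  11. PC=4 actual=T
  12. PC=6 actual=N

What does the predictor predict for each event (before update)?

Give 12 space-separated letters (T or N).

Answer: T T T T T N T T T T T T

Derivation:
Ev 1: PC=4 idx=0 pred=T actual=N -> ctr[0]=2
Ev 2: PC=2 idx=2 pred=T actual=T -> ctr[2]=3
Ev 3: PC=4 idx=0 pred=T actual=T -> ctr[0]=3
Ev 4: PC=2 idx=2 pred=T actual=N -> ctr[2]=2
Ev 5: PC=6 idx=2 pred=T actual=N -> ctr[2]=1
Ev 6: PC=2 idx=2 pred=N actual=T -> ctr[2]=2
Ev 7: PC=2 idx=2 pred=T actual=T -> ctr[2]=3
Ev 8: PC=2 idx=2 pred=T actual=N -> ctr[2]=2
Ev 9: PC=2 idx=2 pred=T actual=T -> ctr[2]=3
Ev 10: PC=2 idx=2 pred=T actual=N -> ctr[2]=2
Ev 11: PC=4 idx=0 pred=T actual=T -> ctr[0]=3
Ev 12: PC=6 idx=2 pred=T actual=N -> ctr[2]=1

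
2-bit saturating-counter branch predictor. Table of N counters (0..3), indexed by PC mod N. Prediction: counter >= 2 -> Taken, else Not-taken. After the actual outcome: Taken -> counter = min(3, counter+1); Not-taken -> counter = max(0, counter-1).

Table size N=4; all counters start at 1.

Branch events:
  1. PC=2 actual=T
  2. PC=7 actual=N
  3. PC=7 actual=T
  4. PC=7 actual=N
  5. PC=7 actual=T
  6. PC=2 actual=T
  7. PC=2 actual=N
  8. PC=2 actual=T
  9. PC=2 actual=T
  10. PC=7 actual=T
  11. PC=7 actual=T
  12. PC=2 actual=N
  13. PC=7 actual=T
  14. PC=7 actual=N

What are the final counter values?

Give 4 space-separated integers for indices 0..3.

Answer: 1 1 2 2

Derivation:
Ev 1: PC=2 idx=2 pred=N actual=T -> ctr[2]=2
Ev 2: PC=7 idx=3 pred=N actual=N -> ctr[3]=0
Ev 3: PC=7 idx=3 pred=N actual=T -> ctr[3]=1
Ev 4: PC=7 idx=3 pred=N actual=N -> ctr[3]=0
Ev 5: PC=7 idx=3 pred=N actual=T -> ctr[3]=1
Ev 6: PC=2 idx=2 pred=T actual=T -> ctr[2]=3
Ev 7: PC=2 idx=2 pred=T actual=N -> ctr[2]=2
Ev 8: PC=2 idx=2 pred=T actual=T -> ctr[2]=3
Ev 9: PC=2 idx=2 pred=T actual=T -> ctr[2]=3
Ev 10: PC=7 idx=3 pred=N actual=T -> ctr[3]=2
Ev 11: PC=7 idx=3 pred=T actual=T -> ctr[3]=3
Ev 12: PC=2 idx=2 pred=T actual=N -> ctr[2]=2
Ev 13: PC=7 idx=3 pred=T actual=T -> ctr[3]=3
Ev 14: PC=7 idx=3 pred=T actual=N -> ctr[3]=2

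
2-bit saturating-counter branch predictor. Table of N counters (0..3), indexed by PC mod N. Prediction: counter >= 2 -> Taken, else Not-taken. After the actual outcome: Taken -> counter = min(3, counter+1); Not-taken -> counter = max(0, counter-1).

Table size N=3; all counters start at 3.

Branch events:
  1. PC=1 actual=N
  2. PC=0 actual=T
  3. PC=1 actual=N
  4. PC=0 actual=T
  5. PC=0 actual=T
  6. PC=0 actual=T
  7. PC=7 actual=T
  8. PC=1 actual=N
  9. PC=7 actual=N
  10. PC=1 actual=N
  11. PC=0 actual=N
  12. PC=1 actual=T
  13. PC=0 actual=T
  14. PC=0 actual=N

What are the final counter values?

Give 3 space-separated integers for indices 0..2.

Ev 1: PC=1 idx=1 pred=T actual=N -> ctr[1]=2
Ev 2: PC=0 idx=0 pred=T actual=T -> ctr[0]=3
Ev 3: PC=1 idx=1 pred=T actual=N -> ctr[1]=1
Ev 4: PC=0 idx=0 pred=T actual=T -> ctr[0]=3
Ev 5: PC=0 idx=0 pred=T actual=T -> ctr[0]=3
Ev 6: PC=0 idx=0 pred=T actual=T -> ctr[0]=3
Ev 7: PC=7 idx=1 pred=N actual=T -> ctr[1]=2
Ev 8: PC=1 idx=1 pred=T actual=N -> ctr[1]=1
Ev 9: PC=7 idx=1 pred=N actual=N -> ctr[1]=0
Ev 10: PC=1 idx=1 pred=N actual=N -> ctr[1]=0
Ev 11: PC=0 idx=0 pred=T actual=N -> ctr[0]=2
Ev 12: PC=1 idx=1 pred=N actual=T -> ctr[1]=1
Ev 13: PC=0 idx=0 pred=T actual=T -> ctr[0]=3
Ev 14: PC=0 idx=0 pred=T actual=N -> ctr[0]=2

Answer: 2 1 3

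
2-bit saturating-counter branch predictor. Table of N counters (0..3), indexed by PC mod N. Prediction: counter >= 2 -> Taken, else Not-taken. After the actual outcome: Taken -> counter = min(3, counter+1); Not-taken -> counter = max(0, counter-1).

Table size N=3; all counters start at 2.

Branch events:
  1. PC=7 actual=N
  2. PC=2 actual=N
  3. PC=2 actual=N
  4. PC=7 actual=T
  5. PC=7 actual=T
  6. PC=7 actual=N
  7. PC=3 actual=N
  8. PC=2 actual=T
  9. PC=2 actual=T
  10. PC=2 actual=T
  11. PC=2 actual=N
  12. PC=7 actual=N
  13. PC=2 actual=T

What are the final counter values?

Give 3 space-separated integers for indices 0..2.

Answer: 1 1 3

Derivation:
Ev 1: PC=7 idx=1 pred=T actual=N -> ctr[1]=1
Ev 2: PC=2 idx=2 pred=T actual=N -> ctr[2]=1
Ev 3: PC=2 idx=2 pred=N actual=N -> ctr[2]=0
Ev 4: PC=7 idx=1 pred=N actual=T -> ctr[1]=2
Ev 5: PC=7 idx=1 pred=T actual=T -> ctr[1]=3
Ev 6: PC=7 idx=1 pred=T actual=N -> ctr[1]=2
Ev 7: PC=3 idx=0 pred=T actual=N -> ctr[0]=1
Ev 8: PC=2 idx=2 pred=N actual=T -> ctr[2]=1
Ev 9: PC=2 idx=2 pred=N actual=T -> ctr[2]=2
Ev 10: PC=2 idx=2 pred=T actual=T -> ctr[2]=3
Ev 11: PC=2 idx=2 pred=T actual=N -> ctr[2]=2
Ev 12: PC=7 idx=1 pred=T actual=N -> ctr[1]=1
Ev 13: PC=2 idx=2 pred=T actual=T -> ctr[2]=3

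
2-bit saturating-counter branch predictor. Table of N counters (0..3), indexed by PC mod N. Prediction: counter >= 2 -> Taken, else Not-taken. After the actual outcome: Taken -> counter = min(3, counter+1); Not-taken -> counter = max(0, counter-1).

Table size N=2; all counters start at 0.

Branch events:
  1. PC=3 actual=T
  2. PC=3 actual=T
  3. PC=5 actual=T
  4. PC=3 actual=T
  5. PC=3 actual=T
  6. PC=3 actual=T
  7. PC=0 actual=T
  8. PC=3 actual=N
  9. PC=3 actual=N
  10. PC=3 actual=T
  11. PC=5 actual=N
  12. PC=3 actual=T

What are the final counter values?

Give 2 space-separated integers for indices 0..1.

Ev 1: PC=3 idx=1 pred=N actual=T -> ctr[1]=1
Ev 2: PC=3 idx=1 pred=N actual=T -> ctr[1]=2
Ev 3: PC=5 idx=1 pred=T actual=T -> ctr[1]=3
Ev 4: PC=3 idx=1 pred=T actual=T -> ctr[1]=3
Ev 5: PC=3 idx=1 pred=T actual=T -> ctr[1]=3
Ev 6: PC=3 idx=1 pred=T actual=T -> ctr[1]=3
Ev 7: PC=0 idx=0 pred=N actual=T -> ctr[0]=1
Ev 8: PC=3 idx=1 pred=T actual=N -> ctr[1]=2
Ev 9: PC=3 idx=1 pred=T actual=N -> ctr[1]=1
Ev 10: PC=3 idx=1 pred=N actual=T -> ctr[1]=2
Ev 11: PC=5 idx=1 pred=T actual=N -> ctr[1]=1
Ev 12: PC=3 idx=1 pred=N actual=T -> ctr[1]=2

Answer: 1 2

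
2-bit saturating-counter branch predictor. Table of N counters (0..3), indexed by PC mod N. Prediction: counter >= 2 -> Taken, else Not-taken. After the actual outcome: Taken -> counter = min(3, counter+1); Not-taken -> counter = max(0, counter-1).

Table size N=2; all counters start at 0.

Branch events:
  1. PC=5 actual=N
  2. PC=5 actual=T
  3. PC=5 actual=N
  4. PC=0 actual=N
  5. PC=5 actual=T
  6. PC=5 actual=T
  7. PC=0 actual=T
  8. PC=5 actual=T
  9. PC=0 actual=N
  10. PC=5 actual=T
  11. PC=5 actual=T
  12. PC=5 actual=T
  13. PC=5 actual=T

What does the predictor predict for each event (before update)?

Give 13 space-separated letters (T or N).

Answer: N N N N N N N T N T T T T

Derivation:
Ev 1: PC=5 idx=1 pred=N actual=N -> ctr[1]=0
Ev 2: PC=5 idx=1 pred=N actual=T -> ctr[1]=1
Ev 3: PC=5 idx=1 pred=N actual=N -> ctr[1]=0
Ev 4: PC=0 idx=0 pred=N actual=N -> ctr[0]=0
Ev 5: PC=5 idx=1 pred=N actual=T -> ctr[1]=1
Ev 6: PC=5 idx=1 pred=N actual=T -> ctr[1]=2
Ev 7: PC=0 idx=0 pred=N actual=T -> ctr[0]=1
Ev 8: PC=5 idx=1 pred=T actual=T -> ctr[1]=3
Ev 9: PC=0 idx=0 pred=N actual=N -> ctr[0]=0
Ev 10: PC=5 idx=1 pred=T actual=T -> ctr[1]=3
Ev 11: PC=5 idx=1 pred=T actual=T -> ctr[1]=3
Ev 12: PC=5 idx=1 pred=T actual=T -> ctr[1]=3
Ev 13: PC=5 idx=1 pred=T actual=T -> ctr[1]=3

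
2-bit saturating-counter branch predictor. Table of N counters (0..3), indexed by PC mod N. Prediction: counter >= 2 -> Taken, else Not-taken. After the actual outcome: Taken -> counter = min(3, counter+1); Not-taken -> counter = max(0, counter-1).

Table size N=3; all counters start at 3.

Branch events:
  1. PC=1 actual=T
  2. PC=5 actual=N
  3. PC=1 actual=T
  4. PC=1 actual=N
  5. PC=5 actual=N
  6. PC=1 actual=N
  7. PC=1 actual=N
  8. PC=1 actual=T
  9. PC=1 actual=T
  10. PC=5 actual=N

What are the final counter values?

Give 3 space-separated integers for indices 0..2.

Answer: 3 2 0

Derivation:
Ev 1: PC=1 idx=1 pred=T actual=T -> ctr[1]=3
Ev 2: PC=5 idx=2 pred=T actual=N -> ctr[2]=2
Ev 3: PC=1 idx=1 pred=T actual=T -> ctr[1]=3
Ev 4: PC=1 idx=1 pred=T actual=N -> ctr[1]=2
Ev 5: PC=5 idx=2 pred=T actual=N -> ctr[2]=1
Ev 6: PC=1 idx=1 pred=T actual=N -> ctr[1]=1
Ev 7: PC=1 idx=1 pred=N actual=N -> ctr[1]=0
Ev 8: PC=1 idx=1 pred=N actual=T -> ctr[1]=1
Ev 9: PC=1 idx=1 pred=N actual=T -> ctr[1]=2
Ev 10: PC=5 idx=2 pred=N actual=N -> ctr[2]=0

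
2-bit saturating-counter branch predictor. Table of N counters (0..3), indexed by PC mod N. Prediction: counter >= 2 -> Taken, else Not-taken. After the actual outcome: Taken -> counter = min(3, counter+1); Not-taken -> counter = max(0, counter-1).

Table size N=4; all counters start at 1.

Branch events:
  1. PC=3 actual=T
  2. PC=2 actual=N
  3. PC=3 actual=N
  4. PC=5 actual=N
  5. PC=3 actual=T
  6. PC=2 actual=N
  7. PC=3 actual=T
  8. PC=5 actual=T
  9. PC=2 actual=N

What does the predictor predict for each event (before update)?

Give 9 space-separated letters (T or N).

Answer: N N T N N N T N N

Derivation:
Ev 1: PC=3 idx=3 pred=N actual=T -> ctr[3]=2
Ev 2: PC=2 idx=2 pred=N actual=N -> ctr[2]=0
Ev 3: PC=3 idx=3 pred=T actual=N -> ctr[3]=1
Ev 4: PC=5 idx=1 pred=N actual=N -> ctr[1]=0
Ev 5: PC=3 idx=3 pred=N actual=T -> ctr[3]=2
Ev 6: PC=2 idx=2 pred=N actual=N -> ctr[2]=0
Ev 7: PC=3 idx=3 pred=T actual=T -> ctr[3]=3
Ev 8: PC=5 idx=1 pred=N actual=T -> ctr[1]=1
Ev 9: PC=2 idx=2 pred=N actual=N -> ctr[2]=0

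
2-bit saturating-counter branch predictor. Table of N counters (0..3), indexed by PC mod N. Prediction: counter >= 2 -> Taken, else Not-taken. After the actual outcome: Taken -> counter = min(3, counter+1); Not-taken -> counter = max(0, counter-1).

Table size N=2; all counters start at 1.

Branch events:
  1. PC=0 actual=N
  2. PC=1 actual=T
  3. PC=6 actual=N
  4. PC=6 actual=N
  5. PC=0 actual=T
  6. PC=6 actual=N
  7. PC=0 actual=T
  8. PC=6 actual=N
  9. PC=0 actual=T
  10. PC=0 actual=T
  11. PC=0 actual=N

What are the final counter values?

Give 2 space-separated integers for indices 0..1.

Answer: 1 2

Derivation:
Ev 1: PC=0 idx=0 pred=N actual=N -> ctr[0]=0
Ev 2: PC=1 idx=1 pred=N actual=T -> ctr[1]=2
Ev 3: PC=6 idx=0 pred=N actual=N -> ctr[0]=0
Ev 4: PC=6 idx=0 pred=N actual=N -> ctr[0]=0
Ev 5: PC=0 idx=0 pred=N actual=T -> ctr[0]=1
Ev 6: PC=6 idx=0 pred=N actual=N -> ctr[0]=0
Ev 7: PC=0 idx=0 pred=N actual=T -> ctr[0]=1
Ev 8: PC=6 idx=0 pred=N actual=N -> ctr[0]=0
Ev 9: PC=0 idx=0 pred=N actual=T -> ctr[0]=1
Ev 10: PC=0 idx=0 pred=N actual=T -> ctr[0]=2
Ev 11: PC=0 idx=0 pred=T actual=N -> ctr[0]=1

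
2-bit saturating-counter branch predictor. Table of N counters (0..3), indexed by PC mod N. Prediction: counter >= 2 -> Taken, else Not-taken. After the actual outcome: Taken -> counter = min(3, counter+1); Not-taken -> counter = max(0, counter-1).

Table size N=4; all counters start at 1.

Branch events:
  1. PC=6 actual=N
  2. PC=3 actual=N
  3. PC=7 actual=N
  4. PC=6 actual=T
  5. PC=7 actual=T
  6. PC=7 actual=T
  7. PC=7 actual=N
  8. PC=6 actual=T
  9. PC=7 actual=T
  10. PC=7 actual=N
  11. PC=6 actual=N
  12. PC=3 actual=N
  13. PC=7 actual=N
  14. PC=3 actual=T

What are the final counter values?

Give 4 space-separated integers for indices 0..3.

Ev 1: PC=6 idx=2 pred=N actual=N -> ctr[2]=0
Ev 2: PC=3 idx=3 pred=N actual=N -> ctr[3]=0
Ev 3: PC=7 idx=3 pred=N actual=N -> ctr[3]=0
Ev 4: PC=6 idx=2 pred=N actual=T -> ctr[2]=1
Ev 5: PC=7 idx=3 pred=N actual=T -> ctr[3]=1
Ev 6: PC=7 idx=3 pred=N actual=T -> ctr[3]=2
Ev 7: PC=7 idx=3 pred=T actual=N -> ctr[3]=1
Ev 8: PC=6 idx=2 pred=N actual=T -> ctr[2]=2
Ev 9: PC=7 idx=3 pred=N actual=T -> ctr[3]=2
Ev 10: PC=7 idx=3 pred=T actual=N -> ctr[3]=1
Ev 11: PC=6 idx=2 pred=T actual=N -> ctr[2]=1
Ev 12: PC=3 idx=3 pred=N actual=N -> ctr[3]=0
Ev 13: PC=7 idx=3 pred=N actual=N -> ctr[3]=0
Ev 14: PC=3 idx=3 pred=N actual=T -> ctr[3]=1

Answer: 1 1 1 1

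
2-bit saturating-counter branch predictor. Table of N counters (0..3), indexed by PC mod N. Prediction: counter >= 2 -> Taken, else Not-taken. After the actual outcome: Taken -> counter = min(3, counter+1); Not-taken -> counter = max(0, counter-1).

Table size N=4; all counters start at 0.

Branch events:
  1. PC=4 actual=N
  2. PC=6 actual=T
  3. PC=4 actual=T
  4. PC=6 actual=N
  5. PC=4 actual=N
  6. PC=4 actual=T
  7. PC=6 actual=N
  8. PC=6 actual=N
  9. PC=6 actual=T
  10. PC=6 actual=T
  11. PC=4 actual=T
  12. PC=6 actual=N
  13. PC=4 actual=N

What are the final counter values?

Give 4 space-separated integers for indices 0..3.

Ev 1: PC=4 idx=0 pred=N actual=N -> ctr[0]=0
Ev 2: PC=6 idx=2 pred=N actual=T -> ctr[2]=1
Ev 3: PC=4 idx=0 pred=N actual=T -> ctr[0]=1
Ev 4: PC=6 idx=2 pred=N actual=N -> ctr[2]=0
Ev 5: PC=4 idx=0 pred=N actual=N -> ctr[0]=0
Ev 6: PC=4 idx=0 pred=N actual=T -> ctr[0]=1
Ev 7: PC=6 idx=2 pred=N actual=N -> ctr[2]=0
Ev 8: PC=6 idx=2 pred=N actual=N -> ctr[2]=0
Ev 9: PC=6 idx=2 pred=N actual=T -> ctr[2]=1
Ev 10: PC=6 idx=2 pred=N actual=T -> ctr[2]=2
Ev 11: PC=4 idx=0 pred=N actual=T -> ctr[0]=2
Ev 12: PC=6 idx=2 pred=T actual=N -> ctr[2]=1
Ev 13: PC=4 idx=0 pred=T actual=N -> ctr[0]=1

Answer: 1 0 1 0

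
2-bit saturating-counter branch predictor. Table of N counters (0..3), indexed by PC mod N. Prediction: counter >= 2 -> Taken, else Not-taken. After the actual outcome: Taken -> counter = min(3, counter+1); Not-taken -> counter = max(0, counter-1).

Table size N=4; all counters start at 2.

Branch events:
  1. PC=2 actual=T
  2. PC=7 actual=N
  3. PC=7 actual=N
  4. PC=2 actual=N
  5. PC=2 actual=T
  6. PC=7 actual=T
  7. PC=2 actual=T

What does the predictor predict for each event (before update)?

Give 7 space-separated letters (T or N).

Ev 1: PC=2 idx=2 pred=T actual=T -> ctr[2]=3
Ev 2: PC=7 idx=3 pred=T actual=N -> ctr[3]=1
Ev 3: PC=7 idx=3 pred=N actual=N -> ctr[3]=0
Ev 4: PC=2 idx=2 pred=T actual=N -> ctr[2]=2
Ev 5: PC=2 idx=2 pred=T actual=T -> ctr[2]=3
Ev 6: PC=7 idx=3 pred=N actual=T -> ctr[3]=1
Ev 7: PC=2 idx=2 pred=T actual=T -> ctr[2]=3

Answer: T T N T T N T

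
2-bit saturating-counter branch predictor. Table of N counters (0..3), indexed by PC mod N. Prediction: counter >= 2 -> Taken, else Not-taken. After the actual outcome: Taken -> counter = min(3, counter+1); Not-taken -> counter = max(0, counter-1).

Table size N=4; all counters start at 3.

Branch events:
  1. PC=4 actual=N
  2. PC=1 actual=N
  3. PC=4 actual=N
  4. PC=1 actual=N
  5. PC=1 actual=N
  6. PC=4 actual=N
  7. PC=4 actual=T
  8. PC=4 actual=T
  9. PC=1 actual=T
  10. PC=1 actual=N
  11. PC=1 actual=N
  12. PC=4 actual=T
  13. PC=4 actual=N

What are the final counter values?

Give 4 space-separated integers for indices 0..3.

Ev 1: PC=4 idx=0 pred=T actual=N -> ctr[0]=2
Ev 2: PC=1 idx=1 pred=T actual=N -> ctr[1]=2
Ev 3: PC=4 idx=0 pred=T actual=N -> ctr[0]=1
Ev 4: PC=1 idx=1 pred=T actual=N -> ctr[1]=1
Ev 5: PC=1 idx=1 pred=N actual=N -> ctr[1]=0
Ev 6: PC=4 idx=0 pred=N actual=N -> ctr[0]=0
Ev 7: PC=4 idx=0 pred=N actual=T -> ctr[0]=1
Ev 8: PC=4 idx=0 pred=N actual=T -> ctr[0]=2
Ev 9: PC=1 idx=1 pred=N actual=T -> ctr[1]=1
Ev 10: PC=1 idx=1 pred=N actual=N -> ctr[1]=0
Ev 11: PC=1 idx=1 pred=N actual=N -> ctr[1]=0
Ev 12: PC=4 idx=0 pred=T actual=T -> ctr[0]=3
Ev 13: PC=4 idx=0 pred=T actual=N -> ctr[0]=2

Answer: 2 0 3 3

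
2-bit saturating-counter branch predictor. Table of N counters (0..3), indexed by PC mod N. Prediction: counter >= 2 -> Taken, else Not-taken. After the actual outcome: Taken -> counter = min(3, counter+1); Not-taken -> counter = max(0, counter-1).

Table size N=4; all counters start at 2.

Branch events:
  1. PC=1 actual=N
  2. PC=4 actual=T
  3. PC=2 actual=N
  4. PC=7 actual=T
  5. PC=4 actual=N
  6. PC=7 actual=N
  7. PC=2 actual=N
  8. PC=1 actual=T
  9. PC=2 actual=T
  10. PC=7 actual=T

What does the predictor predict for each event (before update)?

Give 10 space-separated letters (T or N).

Answer: T T T T T T N N N T

Derivation:
Ev 1: PC=1 idx=1 pred=T actual=N -> ctr[1]=1
Ev 2: PC=4 idx=0 pred=T actual=T -> ctr[0]=3
Ev 3: PC=2 idx=2 pred=T actual=N -> ctr[2]=1
Ev 4: PC=7 idx=3 pred=T actual=T -> ctr[3]=3
Ev 5: PC=4 idx=0 pred=T actual=N -> ctr[0]=2
Ev 6: PC=7 idx=3 pred=T actual=N -> ctr[3]=2
Ev 7: PC=2 idx=2 pred=N actual=N -> ctr[2]=0
Ev 8: PC=1 idx=1 pred=N actual=T -> ctr[1]=2
Ev 9: PC=2 idx=2 pred=N actual=T -> ctr[2]=1
Ev 10: PC=7 idx=3 pred=T actual=T -> ctr[3]=3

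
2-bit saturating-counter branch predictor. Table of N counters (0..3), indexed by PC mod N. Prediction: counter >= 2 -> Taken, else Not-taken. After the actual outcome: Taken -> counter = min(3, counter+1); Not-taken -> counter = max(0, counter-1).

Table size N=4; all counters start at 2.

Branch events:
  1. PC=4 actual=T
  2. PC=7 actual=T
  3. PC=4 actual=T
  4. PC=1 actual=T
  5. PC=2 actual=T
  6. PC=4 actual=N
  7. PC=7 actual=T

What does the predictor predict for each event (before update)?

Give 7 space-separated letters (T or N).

Ev 1: PC=4 idx=0 pred=T actual=T -> ctr[0]=3
Ev 2: PC=7 idx=3 pred=T actual=T -> ctr[3]=3
Ev 3: PC=4 idx=0 pred=T actual=T -> ctr[0]=3
Ev 4: PC=1 idx=1 pred=T actual=T -> ctr[1]=3
Ev 5: PC=2 idx=2 pred=T actual=T -> ctr[2]=3
Ev 6: PC=4 idx=0 pred=T actual=N -> ctr[0]=2
Ev 7: PC=7 idx=3 pred=T actual=T -> ctr[3]=3

Answer: T T T T T T T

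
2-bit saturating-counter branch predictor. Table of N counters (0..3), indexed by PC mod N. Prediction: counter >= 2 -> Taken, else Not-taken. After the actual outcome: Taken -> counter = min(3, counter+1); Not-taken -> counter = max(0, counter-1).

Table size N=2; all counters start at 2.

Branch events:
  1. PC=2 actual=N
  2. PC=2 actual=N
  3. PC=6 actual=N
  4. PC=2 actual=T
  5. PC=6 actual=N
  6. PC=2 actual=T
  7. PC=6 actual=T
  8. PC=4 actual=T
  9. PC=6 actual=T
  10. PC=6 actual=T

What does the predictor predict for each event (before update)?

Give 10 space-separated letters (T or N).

Answer: T N N N N N N T T T

Derivation:
Ev 1: PC=2 idx=0 pred=T actual=N -> ctr[0]=1
Ev 2: PC=2 idx=0 pred=N actual=N -> ctr[0]=0
Ev 3: PC=6 idx=0 pred=N actual=N -> ctr[0]=0
Ev 4: PC=2 idx=0 pred=N actual=T -> ctr[0]=1
Ev 5: PC=6 idx=0 pred=N actual=N -> ctr[0]=0
Ev 6: PC=2 idx=0 pred=N actual=T -> ctr[0]=1
Ev 7: PC=6 idx=0 pred=N actual=T -> ctr[0]=2
Ev 8: PC=4 idx=0 pred=T actual=T -> ctr[0]=3
Ev 9: PC=6 idx=0 pred=T actual=T -> ctr[0]=3
Ev 10: PC=6 idx=0 pred=T actual=T -> ctr[0]=3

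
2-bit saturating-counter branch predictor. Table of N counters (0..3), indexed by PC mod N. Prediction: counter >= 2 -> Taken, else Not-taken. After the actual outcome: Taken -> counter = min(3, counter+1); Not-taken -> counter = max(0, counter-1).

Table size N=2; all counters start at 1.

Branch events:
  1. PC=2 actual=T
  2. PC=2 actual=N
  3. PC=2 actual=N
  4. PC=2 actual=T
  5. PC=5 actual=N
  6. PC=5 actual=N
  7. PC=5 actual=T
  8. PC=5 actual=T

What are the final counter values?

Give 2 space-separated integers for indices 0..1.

Answer: 1 2

Derivation:
Ev 1: PC=2 idx=0 pred=N actual=T -> ctr[0]=2
Ev 2: PC=2 idx=0 pred=T actual=N -> ctr[0]=1
Ev 3: PC=2 idx=0 pred=N actual=N -> ctr[0]=0
Ev 4: PC=2 idx=0 pred=N actual=T -> ctr[0]=1
Ev 5: PC=5 idx=1 pred=N actual=N -> ctr[1]=0
Ev 6: PC=5 idx=1 pred=N actual=N -> ctr[1]=0
Ev 7: PC=5 idx=1 pred=N actual=T -> ctr[1]=1
Ev 8: PC=5 idx=1 pred=N actual=T -> ctr[1]=2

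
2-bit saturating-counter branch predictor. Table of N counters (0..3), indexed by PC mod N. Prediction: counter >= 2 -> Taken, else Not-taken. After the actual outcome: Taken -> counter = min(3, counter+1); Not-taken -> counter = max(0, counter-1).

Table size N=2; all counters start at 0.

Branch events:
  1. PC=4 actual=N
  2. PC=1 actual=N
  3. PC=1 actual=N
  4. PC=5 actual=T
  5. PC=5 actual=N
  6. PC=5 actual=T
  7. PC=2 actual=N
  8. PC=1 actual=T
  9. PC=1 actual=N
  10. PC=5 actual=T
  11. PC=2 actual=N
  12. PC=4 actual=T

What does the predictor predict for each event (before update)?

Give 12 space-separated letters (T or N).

Ev 1: PC=4 idx=0 pred=N actual=N -> ctr[0]=0
Ev 2: PC=1 idx=1 pred=N actual=N -> ctr[1]=0
Ev 3: PC=1 idx=1 pred=N actual=N -> ctr[1]=0
Ev 4: PC=5 idx=1 pred=N actual=T -> ctr[1]=1
Ev 5: PC=5 idx=1 pred=N actual=N -> ctr[1]=0
Ev 6: PC=5 idx=1 pred=N actual=T -> ctr[1]=1
Ev 7: PC=2 idx=0 pred=N actual=N -> ctr[0]=0
Ev 8: PC=1 idx=1 pred=N actual=T -> ctr[1]=2
Ev 9: PC=1 idx=1 pred=T actual=N -> ctr[1]=1
Ev 10: PC=5 idx=1 pred=N actual=T -> ctr[1]=2
Ev 11: PC=2 idx=0 pred=N actual=N -> ctr[0]=0
Ev 12: PC=4 idx=0 pred=N actual=T -> ctr[0]=1

Answer: N N N N N N N N T N N N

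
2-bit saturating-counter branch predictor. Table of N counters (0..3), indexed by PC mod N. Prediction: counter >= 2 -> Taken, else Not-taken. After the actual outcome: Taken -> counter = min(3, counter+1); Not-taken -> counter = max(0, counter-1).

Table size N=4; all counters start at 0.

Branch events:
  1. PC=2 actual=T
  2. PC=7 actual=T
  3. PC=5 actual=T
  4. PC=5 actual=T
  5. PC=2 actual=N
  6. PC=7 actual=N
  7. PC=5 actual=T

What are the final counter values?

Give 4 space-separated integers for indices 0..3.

Answer: 0 3 0 0

Derivation:
Ev 1: PC=2 idx=2 pred=N actual=T -> ctr[2]=1
Ev 2: PC=7 idx=3 pred=N actual=T -> ctr[3]=1
Ev 3: PC=5 idx=1 pred=N actual=T -> ctr[1]=1
Ev 4: PC=5 idx=1 pred=N actual=T -> ctr[1]=2
Ev 5: PC=2 idx=2 pred=N actual=N -> ctr[2]=0
Ev 6: PC=7 idx=3 pred=N actual=N -> ctr[3]=0
Ev 7: PC=5 idx=1 pred=T actual=T -> ctr[1]=3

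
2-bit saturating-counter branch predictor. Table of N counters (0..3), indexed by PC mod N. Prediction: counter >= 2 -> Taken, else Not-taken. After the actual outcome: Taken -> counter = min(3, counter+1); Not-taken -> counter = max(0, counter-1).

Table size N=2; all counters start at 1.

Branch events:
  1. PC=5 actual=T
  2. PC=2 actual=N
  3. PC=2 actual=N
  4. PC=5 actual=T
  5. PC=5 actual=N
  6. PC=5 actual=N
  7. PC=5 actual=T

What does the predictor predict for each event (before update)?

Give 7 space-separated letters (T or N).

Ev 1: PC=5 idx=1 pred=N actual=T -> ctr[1]=2
Ev 2: PC=2 idx=0 pred=N actual=N -> ctr[0]=0
Ev 3: PC=2 idx=0 pred=N actual=N -> ctr[0]=0
Ev 4: PC=5 idx=1 pred=T actual=T -> ctr[1]=3
Ev 5: PC=5 idx=1 pred=T actual=N -> ctr[1]=2
Ev 6: PC=5 idx=1 pred=T actual=N -> ctr[1]=1
Ev 7: PC=5 idx=1 pred=N actual=T -> ctr[1]=2

Answer: N N N T T T N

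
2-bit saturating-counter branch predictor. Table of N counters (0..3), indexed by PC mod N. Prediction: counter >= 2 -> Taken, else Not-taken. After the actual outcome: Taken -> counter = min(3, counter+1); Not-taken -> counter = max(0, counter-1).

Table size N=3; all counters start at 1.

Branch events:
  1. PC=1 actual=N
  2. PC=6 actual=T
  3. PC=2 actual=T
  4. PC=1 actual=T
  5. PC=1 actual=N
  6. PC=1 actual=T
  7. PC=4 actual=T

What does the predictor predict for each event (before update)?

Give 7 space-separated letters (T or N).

Answer: N N N N N N N

Derivation:
Ev 1: PC=1 idx=1 pred=N actual=N -> ctr[1]=0
Ev 2: PC=6 idx=0 pred=N actual=T -> ctr[0]=2
Ev 3: PC=2 idx=2 pred=N actual=T -> ctr[2]=2
Ev 4: PC=1 idx=1 pred=N actual=T -> ctr[1]=1
Ev 5: PC=1 idx=1 pred=N actual=N -> ctr[1]=0
Ev 6: PC=1 idx=1 pred=N actual=T -> ctr[1]=1
Ev 7: PC=4 idx=1 pred=N actual=T -> ctr[1]=2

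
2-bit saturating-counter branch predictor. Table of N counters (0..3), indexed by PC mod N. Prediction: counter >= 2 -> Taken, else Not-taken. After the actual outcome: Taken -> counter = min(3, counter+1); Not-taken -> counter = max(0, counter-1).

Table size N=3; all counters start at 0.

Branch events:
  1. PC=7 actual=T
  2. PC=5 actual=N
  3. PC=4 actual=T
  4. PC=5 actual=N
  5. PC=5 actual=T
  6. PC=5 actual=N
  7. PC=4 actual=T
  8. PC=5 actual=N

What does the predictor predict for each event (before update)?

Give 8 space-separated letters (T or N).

Ev 1: PC=7 idx=1 pred=N actual=T -> ctr[1]=1
Ev 2: PC=5 idx=2 pred=N actual=N -> ctr[2]=0
Ev 3: PC=4 idx=1 pred=N actual=T -> ctr[1]=2
Ev 4: PC=5 idx=2 pred=N actual=N -> ctr[2]=0
Ev 5: PC=5 idx=2 pred=N actual=T -> ctr[2]=1
Ev 6: PC=5 idx=2 pred=N actual=N -> ctr[2]=0
Ev 7: PC=4 idx=1 pred=T actual=T -> ctr[1]=3
Ev 8: PC=5 idx=2 pred=N actual=N -> ctr[2]=0

Answer: N N N N N N T N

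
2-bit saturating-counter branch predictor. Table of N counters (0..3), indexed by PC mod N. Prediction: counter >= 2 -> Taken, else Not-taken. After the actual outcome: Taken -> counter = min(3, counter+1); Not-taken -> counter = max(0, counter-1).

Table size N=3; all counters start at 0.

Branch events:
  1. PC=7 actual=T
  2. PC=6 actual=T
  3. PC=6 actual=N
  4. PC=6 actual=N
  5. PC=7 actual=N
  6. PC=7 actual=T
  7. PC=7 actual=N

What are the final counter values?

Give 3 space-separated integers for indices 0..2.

Answer: 0 0 0

Derivation:
Ev 1: PC=7 idx=1 pred=N actual=T -> ctr[1]=1
Ev 2: PC=6 idx=0 pred=N actual=T -> ctr[0]=1
Ev 3: PC=6 idx=0 pred=N actual=N -> ctr[0]=0
Ev 4: PC=6 idx=0 pred=N actual=N -> ctr[0]=0
Ev 5: PC=7 idx=1 pred=N actual=N -> ctr[1]=0
Ev 6: PC=7 idx=1 pred=N actual=T -> ctr[1]=1
Ev 7: PC=7 idx=1 pred=N actual=N -> ctr[1]=0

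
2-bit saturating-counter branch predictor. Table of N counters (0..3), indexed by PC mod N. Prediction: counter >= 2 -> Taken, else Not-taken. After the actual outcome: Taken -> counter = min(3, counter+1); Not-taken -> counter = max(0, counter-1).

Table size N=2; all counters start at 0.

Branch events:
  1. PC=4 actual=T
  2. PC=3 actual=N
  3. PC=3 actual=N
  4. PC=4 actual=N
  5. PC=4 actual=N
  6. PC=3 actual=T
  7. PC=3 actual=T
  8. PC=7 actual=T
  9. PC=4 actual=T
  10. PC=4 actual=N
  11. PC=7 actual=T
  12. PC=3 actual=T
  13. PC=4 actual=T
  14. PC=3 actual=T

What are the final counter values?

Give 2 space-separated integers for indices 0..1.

Answer: 1 3

Derivation:
Ev 1: PC=4 idx=0 pred=N actual=T -> ctr[0]=1
Ev 2: PC=3 idx=1 pred=N actual=N -> ctr[1]=0
Ev 3: PC=3 idx=1 pred=N actual=N -> ctr[1]=0
Ev 4: PC=4 idx=0 pred=N actual=N -> ctr[0]=0
Ev 5: PC=4 idx=0 pred=N actual=N -> ctr[0]=0
Ev 6: PC=3 idx=1 pred=N actual=T -> ctr[1]=1
Ev 7: PC=3 idx=1 pred=N actual=T -> ctr[1]=2
Ev 8: PC=7 idx=1 pred=T actual=T -> ctr[1]=3
Ev 9: PC=4 idx=0 pred=N actual=T -> ctr[0]=1
Ev 10: PC=4 idx=0 pred=N actual=N -> ctr[0]=0
Ev 11: PC=7 idx=1 pred=T actual=T -> ctr[1]=3
Ev 12: PC=3 idx=1 pred=T actual=T -> ctr[1]=3
Ev 13: PC=4 idx=0 pred=N actual=T -> ctr[0]=1
Ev 14: PC=3 idx=1 pred=T actual=T -> ctr[1]=3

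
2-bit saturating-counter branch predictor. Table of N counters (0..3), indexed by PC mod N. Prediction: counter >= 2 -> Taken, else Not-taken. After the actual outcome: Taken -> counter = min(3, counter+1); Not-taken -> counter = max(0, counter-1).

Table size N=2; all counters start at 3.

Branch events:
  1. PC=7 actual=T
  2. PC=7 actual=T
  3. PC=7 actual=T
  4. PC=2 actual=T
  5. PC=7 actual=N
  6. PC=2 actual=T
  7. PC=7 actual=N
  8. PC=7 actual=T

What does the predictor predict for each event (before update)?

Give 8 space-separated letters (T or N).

Answer: T T T T T T T N

Derivation:
Ev 1: PC=7 idx=1 pred=T actual=T -> ctr[1]=3
Ev 2: PC=7 idx=1 pred=T actual=T -> ctr[1]=3
Ev 3: PC=7 idx=1 pred=T actual=T -> ctr[1]=3
Ev 4: PC=2 idx=0 pred=T actual=T -> ctr[0]=3
Ev 5: PC=7 idx=1 pred=T actual=N -> ctr[1]=2
Ev 6: PC=2 idx=0 pred=T actual=T -> ctr[0]=3
Ev 7: PC=7 idx=1 pred=T actual=N -> ctr[1]=1
Ev 8: PC=7 idx=1 pred=N actual=T -> ctr[1]=2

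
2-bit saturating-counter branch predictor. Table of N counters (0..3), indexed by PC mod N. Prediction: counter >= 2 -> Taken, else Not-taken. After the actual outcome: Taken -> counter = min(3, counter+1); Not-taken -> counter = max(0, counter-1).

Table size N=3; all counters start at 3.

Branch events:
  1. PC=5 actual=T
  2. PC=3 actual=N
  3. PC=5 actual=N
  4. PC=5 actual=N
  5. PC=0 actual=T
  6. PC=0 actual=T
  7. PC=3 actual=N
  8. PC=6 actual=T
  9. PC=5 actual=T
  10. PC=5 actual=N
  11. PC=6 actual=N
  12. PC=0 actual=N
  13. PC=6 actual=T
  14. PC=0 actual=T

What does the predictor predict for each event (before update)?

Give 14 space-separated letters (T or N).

Ev 1: PC=5 idx=2 pred=T actual=T -> ctr[2]=3
Ev 2: PC=3 idx=0 pred=T actual=N -> ctr[0]=2
Ev 3: PC=5 idx=2 pred=T actual=N -> ctr[2]=2
Ev 4: PC=5 idx=2 pred=T actual=N -> ctr[2]=1
Ev 5: PC=0 idx=0 pred=T actual=T -> ctr[0]=3
Ev 6: PC=0 idx=0 pred=T actual=T -> ctr[0]=3
Ev 7: PC=3 idx=0 pred=T actual=N -> ctr[0]=2
Ev 8: PC=6 idx=0 pred=T actual=T -> ctr[0]=3
Ev 9: PC=5 idx=2 pred=N actual=T -> ctr[2]=2
Ev 10: PC=5 idx=2 pred=T actual=N -> ctr[2]=1
Ev 11: PC=6 idx=0 pred=T actual=N -> ctr[0]=2
Ev 12: PC=0 idx=0 pred=T actual=N -> ctr[0]=1
Ev 13: PC=6 idx=0 pred=N actual=T -> ctr[0]=2
Ev 14: PC=0 idx=0 pred=T actual=T -> ctr[0]=3

Answer: T T T T T T T T N T T T N T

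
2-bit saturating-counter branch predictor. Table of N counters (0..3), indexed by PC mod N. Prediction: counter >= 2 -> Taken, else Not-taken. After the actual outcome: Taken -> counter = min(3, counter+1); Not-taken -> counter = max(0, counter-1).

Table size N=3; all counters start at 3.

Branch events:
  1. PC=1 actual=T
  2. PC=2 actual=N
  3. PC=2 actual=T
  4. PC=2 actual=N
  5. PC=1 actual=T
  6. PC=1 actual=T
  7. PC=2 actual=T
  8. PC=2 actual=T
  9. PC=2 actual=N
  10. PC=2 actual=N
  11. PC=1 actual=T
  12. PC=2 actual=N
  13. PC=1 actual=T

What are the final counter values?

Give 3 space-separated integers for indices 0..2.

Ev 1: PC=1 idx=1 pred=T actual=T -> ctr[1]=3
Ev 2: PC=2 idx=2 pred=T actual=N -> ctr[2]=2
Ev 3: PC=2 idx=2 pred=T actual=T -> ctr[2]=3
Ev 4: PC=2 idx=2 pred=T actual=N -> ctr[2]=2
Ev 5: PC=1 idx=1 pred=T actual=T -> ctr[1]=3
Ev 6: PC=1 idx=1 pred=T actual=T -> ctr[1]=3
Ev 7: PC=2 idx=2 pred=T actual=T -> ctr[2]=3
Ev 8: PC=2 idx=2 pred=T actual=T -> ctr[2]=3
Ev 9: PC=2 idx=2 pred=T actual=N -> ctr[2]=2
Ev 10: PC=2 idx=2 pred=T actual=N -> ctr[2]=1
Ev 11: PC=1 idx=1 pred=T actual=T -> ctr[1]=3
Ev 12: PC=2 idx=2 pred=N actual=N -> ctr[2]=0
Ev 13: PC=1 idx=1 pred=T actual=T -> ctr[1]=3

Answer: 3 3 0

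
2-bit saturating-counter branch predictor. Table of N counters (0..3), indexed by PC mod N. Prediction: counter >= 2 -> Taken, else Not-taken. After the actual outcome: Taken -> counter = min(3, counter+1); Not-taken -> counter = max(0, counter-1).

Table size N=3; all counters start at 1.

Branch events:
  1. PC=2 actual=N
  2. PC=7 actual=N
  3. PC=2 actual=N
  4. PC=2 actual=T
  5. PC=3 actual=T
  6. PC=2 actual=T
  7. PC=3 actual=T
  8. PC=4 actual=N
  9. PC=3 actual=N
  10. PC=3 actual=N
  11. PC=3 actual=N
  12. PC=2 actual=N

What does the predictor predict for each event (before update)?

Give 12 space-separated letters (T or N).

Ev 1: PC=2 idx=2 pred=N actual=N -> ctr[2]=0
Ev 2: PC=7 idx=1 pred=N actual=N -> ctr[1]=0
Ev 3: PC=2 idx=2 pred=N actual=N -> ctr[2]=0
Ev 4: PC=2 idx=2 pred=N actual=T -> ctr[2]=1
Ev 5: PC=3 idx=0 pred=N actual=T -> ctr[0]=2
Ev 6: PC=2 idx=2 pred=N actual=T -> ctr[2]=2
Ev 7: PC=3 idx=0 pred=T actual=T -> ctr[0]=3
Ev 8: PC=4 idx=1 pred=N actual=N -> ctr[1]=0
Ev 9: PC=3 idx=0 pred=T actual=N -> ctr[0]=2
Ev 10: PC=3 idx=0 pred=T actual=N -> ctr[0]=1
Ev 11: PC=3 idx=0 pred=N actual=N -> ctr[0]=0
Ev 12: PC=2 idx=2 pred=T actual=N -> ctr[2]=1

Answer: N N N N N N T N T T N T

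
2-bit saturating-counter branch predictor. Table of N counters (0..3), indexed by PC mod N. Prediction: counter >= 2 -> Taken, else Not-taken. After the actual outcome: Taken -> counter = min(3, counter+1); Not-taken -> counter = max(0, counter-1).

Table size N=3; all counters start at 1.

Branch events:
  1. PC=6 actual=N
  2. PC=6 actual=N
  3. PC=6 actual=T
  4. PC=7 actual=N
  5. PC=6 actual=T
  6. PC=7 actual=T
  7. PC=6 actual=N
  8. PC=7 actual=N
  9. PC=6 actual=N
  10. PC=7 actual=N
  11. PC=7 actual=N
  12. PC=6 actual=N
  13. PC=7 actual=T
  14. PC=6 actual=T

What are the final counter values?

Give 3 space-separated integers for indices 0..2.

Answer: 1 1 1

Derivation:
Ev 1: PC=6 idx=0 pred=N actual=N -> ctr[0]=0
Ev 2: PC=6 idx=0 pred=N actual=N -> ctr[0]=0
Ev 3: PC=6 idx=0 pred=N actual=T -> ctr[0]=1
Ev 4: PC=7 idx=1 pred=N actual=N -> ctr[1]=0
Ev 5: PC=6 idx=0 pred=N actual=T -> ctr[0]=2
Ev 6: PC=7 idx=1 pred=N actual=T -> ctr[1]=1
Ev 7: PC=6 idx=0 pred=T actual=N -> ctr[0]=1
Ev 8: PC=7 idx=1 pred=N actual=N -> ctr[1]=0
Ev 9: PC=6 idx=0 pred=N actual=N -> ctr[0]=0
Ev 10: PC=7 idx=1 pred=N actual=N -> ctr[1]=0
Ev 11: PC=7 idx=1 pred=N actual=N -> ctr[1]=0
Ev 12: PC=6 idx=0 pred=N actual=N -> ctr[0]=0
Ev 13: PC=7 idx=1 pred=N actual=T -> ctr[1]=1
Ev 14: PC=6 idx=0 pred=N actual=T -> ctr[0]=1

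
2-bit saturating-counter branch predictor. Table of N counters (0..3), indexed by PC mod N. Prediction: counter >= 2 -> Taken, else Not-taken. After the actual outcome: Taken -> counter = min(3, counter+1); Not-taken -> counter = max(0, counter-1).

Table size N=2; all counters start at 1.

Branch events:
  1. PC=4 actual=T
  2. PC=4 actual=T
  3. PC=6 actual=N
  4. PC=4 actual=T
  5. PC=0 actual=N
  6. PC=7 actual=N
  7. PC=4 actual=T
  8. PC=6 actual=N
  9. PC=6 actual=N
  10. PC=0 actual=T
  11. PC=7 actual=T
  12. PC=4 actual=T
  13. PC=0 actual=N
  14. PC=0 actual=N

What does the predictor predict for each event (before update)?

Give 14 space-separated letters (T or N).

Answer: N T T T T N T T T N N T T T

Derivation:
Ev 1: PC=4 idx=0 pred=N actual=T -> ctr[0]=2
Ev 2: PC=4 idx=0 pred=T actual=T -> ctr[0]=3
Ev 3: PC=6 idx=0 pred=T actual=N -> ctr[0]=2
Ev 4: PC=4 idx=0 pred=T actual=T -> ctr[0]=3
Ev 5: PC=0 idx=0 pred=T actual=N -> ctr[0]=2
Ev 6: PC=7 idx=1 pred=N actual=N -> ctr[1]=0
Ev 7: PC=4 idx=0 pred=T actual=T -> ctr[0]=3
Ev 8: PC=6 idx=0 pred=T actual=N -> ctr[0]=2
Ev 9: PC=6 idx=0 pred=T actual=N -> ctr[0]=1
Ev 10: PC=0 idx=0 pred=N actual=T -> ctr[0]=2
Ev 11: PC=7 idx=1 pred=N actual=T -> ctr[1]=1
Ev 12: PC=4 idx=0 pred=T actual=T -> ctr[0]=3
Ev 13: PC=0 idx=0 pred=T actual=N -> ctr[0]=2
Ev 14: PC=0 idx=0 pred=T actual=N -> ctr[0]=1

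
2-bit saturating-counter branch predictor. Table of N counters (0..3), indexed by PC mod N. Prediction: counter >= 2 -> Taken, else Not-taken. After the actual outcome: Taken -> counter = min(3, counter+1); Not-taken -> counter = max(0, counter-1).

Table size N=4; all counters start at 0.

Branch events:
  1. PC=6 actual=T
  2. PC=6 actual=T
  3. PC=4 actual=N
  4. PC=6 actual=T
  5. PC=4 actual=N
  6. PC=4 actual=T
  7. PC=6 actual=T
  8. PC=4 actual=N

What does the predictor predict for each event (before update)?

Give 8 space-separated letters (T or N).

Answer: N N N T N N T N

Derivation:
Ev 1: PC=6 idx=2 pred=N actual=T -> ctr[2]=1
Ev 2: PC=6 idx=2 pred=N actual=T -> ctr[2]=2
Ev 3: PC=4 idx=0 pred=N actual=N -> ctr[0]=0
Ev 4: PC=6 idx=2 pred=T actual=T -> ctr[2]=3
Ev 5: PC=4 idx=0 pred=N actual=N -> ctr[0]=0
Ev 6: PC=4 idx=0 pred=N actual=T -> ctr[0]=1
Ev 7: PC=6 idx=2 pred=T actual=T -> ctr[2]=3
Ev 8: PC=4 idx=0 pred=N actual=N -> ctr[0]=0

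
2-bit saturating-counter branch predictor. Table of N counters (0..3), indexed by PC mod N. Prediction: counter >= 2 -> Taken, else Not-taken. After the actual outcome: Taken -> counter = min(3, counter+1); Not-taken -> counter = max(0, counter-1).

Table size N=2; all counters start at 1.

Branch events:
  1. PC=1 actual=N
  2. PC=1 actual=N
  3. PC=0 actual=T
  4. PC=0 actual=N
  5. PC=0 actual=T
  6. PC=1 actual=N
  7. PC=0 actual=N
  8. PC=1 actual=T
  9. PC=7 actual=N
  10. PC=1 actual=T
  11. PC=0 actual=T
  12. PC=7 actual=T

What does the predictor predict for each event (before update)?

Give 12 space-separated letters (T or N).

Answer: N N N T N N T N N N N N

Derivation:
Ev 1: PC=1 idx=1 pred=N actual=N -> ctr[1]=0
Ev 2: PC=1 idx=1 pred=N actual=N -> ctr[1]=0
Ev 3: PC=0 idx=0 pred=N actual=T -> ctr[0]=2
Ev 4: PC=0 idx=0 pred=T actual=N -> ctr[0]=1
Ev 5: PC=0 idx=0 pred=N actual=T -> ctr[0]=2
Ev 6: PC=1 idx=1 pred=N actual=N -> ctr[1]=0
Ev 7: PC=0 idx=0 pred=T actual=N -> ctr[0]=1
Ev 8: PC=1 idx=1 pred=N actual=T -> ctr[1]=1
Ev 9: PC=7 idx=1 pred=N actual=N -> ctr[1]=0
Ev 10: PC=1 idx=1 pred=N actual=T -> ctr[1]=1
Ev 11: PC=0 idx=0 pred=N actual=T -> ctr[0]=2
Ev 12: PC=7 idx=1 pred=N actual=T -> ctr[1]=2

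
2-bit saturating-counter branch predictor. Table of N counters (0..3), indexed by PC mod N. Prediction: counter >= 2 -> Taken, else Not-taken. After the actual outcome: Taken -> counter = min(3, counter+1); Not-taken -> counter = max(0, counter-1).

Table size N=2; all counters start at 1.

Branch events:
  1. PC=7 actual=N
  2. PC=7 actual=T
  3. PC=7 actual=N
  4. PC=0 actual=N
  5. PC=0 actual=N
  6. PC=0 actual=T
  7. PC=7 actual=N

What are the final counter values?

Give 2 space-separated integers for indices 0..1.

Answer: 1 0

Derivation:
Ev 1: PC=7 idx=1 pred=N actual=N -> ctr[1]=0
Ev 2: PC=7 idx=1 pred=N actual=T -> ctr[1]=1
Ev 3: PC=7 idx=1 pred=N actual=N -> ctr[1]=0
Ev 4: PC=0 idx=0 pred=N actual=N -> ctr[0]=0
Ev 5: PC=0 idx=0 pred=N actual=N -> ctr[0]=0
Ev 6: PC=0 idx=0 pred=N actual=T -> ctr[0]=1
Ev 7: PC=7 idx=1 pred=N actual=N -> ctr[1]=0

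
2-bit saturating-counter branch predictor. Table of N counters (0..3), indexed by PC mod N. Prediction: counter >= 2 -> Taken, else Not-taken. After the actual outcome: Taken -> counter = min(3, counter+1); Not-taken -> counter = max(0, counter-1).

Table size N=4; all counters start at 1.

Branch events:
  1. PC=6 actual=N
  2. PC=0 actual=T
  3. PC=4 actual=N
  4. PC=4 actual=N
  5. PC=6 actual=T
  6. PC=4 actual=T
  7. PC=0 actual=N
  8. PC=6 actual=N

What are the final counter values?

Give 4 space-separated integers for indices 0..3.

Ev 1: PC=6 idx=2 pred=N actual=N -> ctr[2]=0
Ev 2: PC=0 idx=0 pred=N actual=T -> ctr[0]=2
Ev 3: PC=4 idx=0 pred=T actual=N -> ctr[0]=1
Ev 4: PC=4 idx=0 pred=N actual=N -> ctr[0]=0
Ev 5: PC=6 idx=2 pred=N actual=T -> ctr[2]=1
Ev 6: PC=4 idx=0 pred=N actual=T -> ctr[0]=1
Ev 7: PC=0 idx=0 pred=N actual=N -> ctr[0]=0
Ev 8: PC=6 idx=2 pred=N actual=N -> ctr[2]=0

Answer: 0 1 0 1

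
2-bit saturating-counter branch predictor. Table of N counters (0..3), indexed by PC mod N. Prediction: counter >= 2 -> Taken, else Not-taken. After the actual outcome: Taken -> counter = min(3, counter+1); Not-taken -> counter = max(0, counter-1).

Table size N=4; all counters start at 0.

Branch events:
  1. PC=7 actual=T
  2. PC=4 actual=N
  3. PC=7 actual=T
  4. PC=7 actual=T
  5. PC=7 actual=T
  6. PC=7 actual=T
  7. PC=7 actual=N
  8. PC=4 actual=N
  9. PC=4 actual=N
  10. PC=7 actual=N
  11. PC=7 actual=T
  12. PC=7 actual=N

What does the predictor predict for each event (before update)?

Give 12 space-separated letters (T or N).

Ev 1: PC=7 idx=3 pred=N actual=T -> ctr[3]=1
Ev 2: PC=4 idx=0 pred=N actual=N -> ctr[0]=0
Ev 3: PC=7 idx=3 pred=N actual=T -> ctr[3]=2
Ev 4: PC=7 idx=3 pred=T actual=T -> ctr[3]=3
Ev 5: PC=7 idx=3 pred=T actual=T -> ctr[3]=3
Ev 6: PC=7 idx=3 pred=T actual=T -> ctr[3]=3
Ev 7: PC=7 idx=3 pred=T actual=N -> ctr[3]=2
Ev 8: PC=4 idx=0 pred=N actual=N -> ctr[0]=0
Ev 9: PC=4 idx=0 pred=N actual=N -> ctr[0]=0
Ev 10: PC=7 idx=3 pred=T actual=N -> ctr[3]=1
Ev 11: PC=7 idx=3 pred=N actual=T -> ctr[3]=2
Ev 12: PC=7 idx=3 pred=T actual=N -> ctr[3]=1

Answer: N N N T T T T N N T N T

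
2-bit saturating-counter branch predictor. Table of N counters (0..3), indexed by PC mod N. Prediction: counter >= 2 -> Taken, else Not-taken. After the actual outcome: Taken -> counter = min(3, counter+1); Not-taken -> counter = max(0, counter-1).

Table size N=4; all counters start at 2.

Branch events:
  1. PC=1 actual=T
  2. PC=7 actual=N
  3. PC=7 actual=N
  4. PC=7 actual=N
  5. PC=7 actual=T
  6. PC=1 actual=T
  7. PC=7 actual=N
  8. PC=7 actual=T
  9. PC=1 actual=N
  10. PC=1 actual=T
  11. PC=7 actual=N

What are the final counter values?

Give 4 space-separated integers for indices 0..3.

Answer: 2 3 2 0

Derivation:
Ev 1: PC=1 idx=1 pred=T actual=T -> ctr[1]=3
Ev 2: PC=7 idx=3 pred=T actual=N -> ctr[3]=1
Ev 3: PC=7 idx=3 pred=N actual=N -> ctr[3]=0
Ev 4: PC=7 idx=3 pred=N actual=N -> ctr[3]=0
Ev 5: PC=7 idx=3 pred=N actual=T -> ctr[3]=1
Ev 6: PC=1 idx=1 pred=T actual=T -> ctr[1]=3
Ev 7: PC=7 idx=3 pred=N actual=N -> ctr[3]=0
Ev 8: PC=7 idx=3 pred=N actual=T -> ctr[3]=1
Ev 9: PC=1 idx=1 pred=T actual=N -> ctr[1]=2
Ev 10: PC=1 idx=1 pred=T actual=T -> ctr[1]=3
Ev 11: PC=7 idx=3 pred=N actual=N -> ctr[3]=0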